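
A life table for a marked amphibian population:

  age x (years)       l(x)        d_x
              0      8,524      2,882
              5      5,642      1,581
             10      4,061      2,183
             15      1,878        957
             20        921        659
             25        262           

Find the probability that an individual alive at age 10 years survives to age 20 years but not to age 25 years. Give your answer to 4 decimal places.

0.1623

This is the probability of reaching 20 but not 25, conditional on being alive at 10: (l(20) − l(25)) / l(10).
= (921 − 262) / 4,061 = 659 / 4,061 = 0.162275.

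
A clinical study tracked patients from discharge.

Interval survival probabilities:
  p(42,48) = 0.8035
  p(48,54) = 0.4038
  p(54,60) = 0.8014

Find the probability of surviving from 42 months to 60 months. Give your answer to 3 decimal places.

0.260

Survival from 42 to 60 is the product of surviving each interval: 0.8035 × 0.4038 × 0.8014.
= 0.260017.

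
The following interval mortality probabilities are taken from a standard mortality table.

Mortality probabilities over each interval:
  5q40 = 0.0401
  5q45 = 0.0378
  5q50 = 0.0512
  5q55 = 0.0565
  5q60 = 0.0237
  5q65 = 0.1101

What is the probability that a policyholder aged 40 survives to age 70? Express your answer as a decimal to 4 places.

0.7183

The overall survival probability is (1 − 0.0401) × (1 − 0.0378) × (1 − 0.0512) × (1 − 0.0565) × (1 − 0.0237) × (1 − 0.1101).
= 0.9599 × 0.9622 × 0.9488 × 0.9435 × 0.9763 × 0.8899 = 0.718344.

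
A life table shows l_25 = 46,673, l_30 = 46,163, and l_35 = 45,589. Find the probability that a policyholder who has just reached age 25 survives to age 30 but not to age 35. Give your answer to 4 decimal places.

We want 5|5q25 = (l_30 − l_35)/l_25.
This is the probability of reaching 30 but not 35, conditional on being alive at 25: (l_30 − l_35) / l_25.
= (46,163 − 45,589) / 46,673 = 574 / 46,673 = 0.012298.

0.0123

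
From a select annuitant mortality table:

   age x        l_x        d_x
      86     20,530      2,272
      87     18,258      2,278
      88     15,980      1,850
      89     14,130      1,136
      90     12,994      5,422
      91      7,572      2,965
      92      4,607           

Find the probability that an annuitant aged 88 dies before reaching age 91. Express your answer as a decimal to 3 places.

P(die before 91 | alive at 88) = 1 − l_91/l_88 = 1 − 7,572/15,980 = (8,408)/15,980 = 0.526158.

0.526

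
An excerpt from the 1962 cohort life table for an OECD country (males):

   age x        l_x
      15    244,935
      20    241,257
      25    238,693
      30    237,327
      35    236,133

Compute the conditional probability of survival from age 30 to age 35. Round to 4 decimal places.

0.9950

We want 5p30 = l_35/l_30.
The conditional survival probability is l_35/l_30 = 236,133/237,327 = 0.994969.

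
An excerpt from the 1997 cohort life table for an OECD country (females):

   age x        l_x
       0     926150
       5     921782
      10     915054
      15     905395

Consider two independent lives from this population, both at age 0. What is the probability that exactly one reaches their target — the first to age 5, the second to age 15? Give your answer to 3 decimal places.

0.027

p₁ = l_5/l_0 = 921782/926150 = 0.995284; p₂ = l_15/l_0 = 905395/926150 = 0.977590.
P(exactly one) = p₁(1−p₂) + (1−p₁)p₂ = 0.022304 + 0.004610 = 0.026915.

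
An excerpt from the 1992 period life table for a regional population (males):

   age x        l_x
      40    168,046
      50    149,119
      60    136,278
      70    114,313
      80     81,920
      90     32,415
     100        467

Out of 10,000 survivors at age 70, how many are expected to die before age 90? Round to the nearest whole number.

7164

The relevant probability is 1 − 32,415/114,313 = 0.716436.
Expected number = 10,000 × 0.716436 = 7164.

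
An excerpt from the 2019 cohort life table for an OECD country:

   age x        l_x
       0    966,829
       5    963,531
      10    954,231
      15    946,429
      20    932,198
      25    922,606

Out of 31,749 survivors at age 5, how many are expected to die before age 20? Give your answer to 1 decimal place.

1032.4

The relevant probability is 1 − 932,198/963,531 = 0.032519.
Expected number = 31,749 × 0.032519 = 1032.4.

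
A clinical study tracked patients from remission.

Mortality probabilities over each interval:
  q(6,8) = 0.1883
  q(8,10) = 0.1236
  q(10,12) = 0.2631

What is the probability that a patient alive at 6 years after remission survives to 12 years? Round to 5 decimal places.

0.52421

Chaining the interval survival probabilities: (1 − 0.1883) × (1 − 0.1236) × (1 − 0.2631).
= 0.8117 × 0.8764 × 0.7369 = 0.524211.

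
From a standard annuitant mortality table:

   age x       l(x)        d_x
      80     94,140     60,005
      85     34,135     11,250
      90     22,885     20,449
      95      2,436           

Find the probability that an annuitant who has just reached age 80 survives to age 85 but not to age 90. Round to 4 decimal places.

This is the probability of reaching 85 but not 90, conditional on being alive at 80: (l(85) − l(90)) / l(80).
= (34,135 − 22,885) / 94,140 = 11,250 / 94,140 = 0.119503.

0.1195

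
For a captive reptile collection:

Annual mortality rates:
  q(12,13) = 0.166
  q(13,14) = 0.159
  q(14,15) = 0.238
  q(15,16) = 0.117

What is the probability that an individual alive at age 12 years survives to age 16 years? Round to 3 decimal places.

0.472

Chaining the interval survival probabilities: (1 − 0.166) × (1 − 0.159) × (1 − 0.238) × (1 − 0.117).
= 0.834 × 0.841 × 0.762 × 0.883 = 0.471930.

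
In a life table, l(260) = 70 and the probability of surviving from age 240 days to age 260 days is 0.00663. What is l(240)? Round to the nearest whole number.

10558

l(240) = l(260) / p = 70 / 0.00663 = 10558.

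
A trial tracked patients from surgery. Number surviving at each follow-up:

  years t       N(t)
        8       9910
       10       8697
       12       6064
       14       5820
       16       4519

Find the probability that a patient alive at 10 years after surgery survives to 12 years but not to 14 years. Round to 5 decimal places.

This is the probability of reaching 12 but not 14, conditional on being alive at 10: (N(12) − N(14)) / N(10).
= (6064 − 5820) / 8697 = 244 / 8697 = 0.028056.

0.02806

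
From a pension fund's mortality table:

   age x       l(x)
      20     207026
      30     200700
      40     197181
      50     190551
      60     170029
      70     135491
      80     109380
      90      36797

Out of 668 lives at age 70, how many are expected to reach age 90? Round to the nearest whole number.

181

The relevant probability is 36797/135491 = 0.271583.
Expected number = 668 × 0.271583 = 181.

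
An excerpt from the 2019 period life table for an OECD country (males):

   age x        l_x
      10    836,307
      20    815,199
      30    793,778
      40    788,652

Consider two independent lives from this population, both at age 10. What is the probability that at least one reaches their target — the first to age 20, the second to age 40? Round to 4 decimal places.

p₁ = l_20/l_10 = 815,199/836,307 = 0.974760; p₂ = l_40/l_10 = 788,652/836,307 = 0.943017.
P(at least one) = 1 − (1−p₁)(1−p₂) = 1 − 0.025240 × 0.056983 = 0.998562.

0.9986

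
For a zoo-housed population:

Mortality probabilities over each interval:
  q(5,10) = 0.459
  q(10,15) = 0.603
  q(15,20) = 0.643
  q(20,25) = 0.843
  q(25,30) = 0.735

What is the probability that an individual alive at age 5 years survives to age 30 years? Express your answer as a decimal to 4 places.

0.0032

Chaining the interval survival probabilities: (1 − 0.459) × (1 − 0.603) × (1 − 0.643) × (1 − 0.843) × (1 − 0.735).
= 0.541 × 0.397 × 0.357 × 0.157 × 0.265 = 0.003190.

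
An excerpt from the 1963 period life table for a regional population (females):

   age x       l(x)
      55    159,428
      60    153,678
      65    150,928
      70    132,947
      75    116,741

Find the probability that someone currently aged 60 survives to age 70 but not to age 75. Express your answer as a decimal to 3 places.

This is the probability of reaching 70 but not 75, conditional on being alive at 60: (l(70) − l(75)) / l(60).
= (132,947 − 116,741) / 153,678 = 16,206 / 153,678 = 0.105454.

0.105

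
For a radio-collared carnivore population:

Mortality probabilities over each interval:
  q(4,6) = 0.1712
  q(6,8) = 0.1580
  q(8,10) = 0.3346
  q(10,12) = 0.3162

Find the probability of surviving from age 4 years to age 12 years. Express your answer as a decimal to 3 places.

The overall survival probability is (1 − 0.1712) × (1 − 0.1580) × (1 − 0.3346) × (1 − 0.3162).
= 0.8288 × 0.8420 × 0.6654 × 0.6838 = 0.317522.

0.318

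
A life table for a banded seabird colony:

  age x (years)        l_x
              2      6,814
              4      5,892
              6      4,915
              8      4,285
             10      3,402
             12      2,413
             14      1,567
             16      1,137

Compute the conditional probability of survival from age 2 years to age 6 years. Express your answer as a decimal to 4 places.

The conditional survival probability is l_6/l_2 = 4,915/6,814 = 0.721309.

0.7213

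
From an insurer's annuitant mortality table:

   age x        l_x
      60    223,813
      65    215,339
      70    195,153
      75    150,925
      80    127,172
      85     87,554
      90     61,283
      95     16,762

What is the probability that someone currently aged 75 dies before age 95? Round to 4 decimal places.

P(die before 95 | alive at 75) = 1 − l_95/l_75 = 1 − 16,762/150,925 = (134,163)/150,925 = 0.888938.

0.8889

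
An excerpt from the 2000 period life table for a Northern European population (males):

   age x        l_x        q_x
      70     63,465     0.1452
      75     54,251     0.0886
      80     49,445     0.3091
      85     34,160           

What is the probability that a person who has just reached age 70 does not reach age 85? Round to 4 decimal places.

P(die before 85 | alive at 70) = 1 − l_85/l_70 = 1 − 34,160/63,465 = (29,305)/63,465 = 0.461751.

0.4618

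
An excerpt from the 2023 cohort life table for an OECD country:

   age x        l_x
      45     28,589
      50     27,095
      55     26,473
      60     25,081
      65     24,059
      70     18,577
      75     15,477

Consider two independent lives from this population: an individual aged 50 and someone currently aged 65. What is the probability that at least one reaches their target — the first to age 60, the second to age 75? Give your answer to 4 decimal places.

p₁ = l_60/l_50 = 25,081/27,095 = 0.925669; p₂ = l_75/l_65 = 15,477/24,059 = 0.643294.
P(at least one) = 1 − (1−p₁)(1−p₂) = 1 − 0.074331 × 0.356706 = 0.973486.

0.9735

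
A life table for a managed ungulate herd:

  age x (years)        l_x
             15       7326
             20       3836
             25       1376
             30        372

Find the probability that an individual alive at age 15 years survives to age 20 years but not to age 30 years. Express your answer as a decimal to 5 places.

This is the probability of reaching 20 but not 30, conditional on being alive at 15: (l_20 − l_30) / l_15.
= (3836 − 372) / 7326 = 3464 / 7326 = 0.472836.

0.47284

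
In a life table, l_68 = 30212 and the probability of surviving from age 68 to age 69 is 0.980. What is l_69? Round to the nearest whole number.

29608

l_69 = l_68 × p = 30212 × 0.980 = 29608.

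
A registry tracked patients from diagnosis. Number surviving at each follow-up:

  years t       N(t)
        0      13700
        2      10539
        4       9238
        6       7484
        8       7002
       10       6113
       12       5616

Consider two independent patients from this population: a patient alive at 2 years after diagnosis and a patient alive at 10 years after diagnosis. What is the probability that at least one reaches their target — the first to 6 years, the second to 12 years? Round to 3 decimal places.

0.976

p₁ = N(6)/N(2) = 7484/10539 = 0.710124; p₂ = N(12)/N(10) = 5616/6113 = 0.918698.
P(at least one) = 1 − (1−p₁)(1−p₂) = 1 − 0.289876 × 0.081302 = 0.976433.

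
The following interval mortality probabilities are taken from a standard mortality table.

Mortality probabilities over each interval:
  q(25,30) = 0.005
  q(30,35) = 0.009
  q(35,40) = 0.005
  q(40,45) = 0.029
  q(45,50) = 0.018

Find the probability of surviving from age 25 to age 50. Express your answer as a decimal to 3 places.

P(survive 25→50) = (1 − 0.005) × (1 − 0.009) × (1 − 0.005) × (1 − 0.029) × (1 − 0.018).
= 0.995 × 0.991 × 0.995 × 0.971 × 0.982 = 0.935515.

0.936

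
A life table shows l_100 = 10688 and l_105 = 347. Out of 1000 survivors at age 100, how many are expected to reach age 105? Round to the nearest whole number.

The relevant probability is 347/10688 = 0.032466.
Expected number = 1000 × 0.032466 = 32.

32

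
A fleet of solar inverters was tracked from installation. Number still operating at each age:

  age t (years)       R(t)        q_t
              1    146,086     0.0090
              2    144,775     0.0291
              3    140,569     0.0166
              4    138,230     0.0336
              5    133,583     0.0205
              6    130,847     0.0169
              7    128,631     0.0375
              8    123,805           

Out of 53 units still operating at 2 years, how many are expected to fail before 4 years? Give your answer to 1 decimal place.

2.4

The relevant probability is 1 − 138,230/144,775 = 0.045208.
Expected number = 53 × 0.045208 = 2.4.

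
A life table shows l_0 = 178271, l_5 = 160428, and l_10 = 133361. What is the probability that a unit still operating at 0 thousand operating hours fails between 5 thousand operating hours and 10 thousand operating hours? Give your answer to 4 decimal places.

0.1518

This is the probability of reaching 5 but not 10, conditional on being operational at 0: (l_5 − l_10) / l_0.
= (160428 − 133361) / 178271 = 27067 / 178271 = 0.151831.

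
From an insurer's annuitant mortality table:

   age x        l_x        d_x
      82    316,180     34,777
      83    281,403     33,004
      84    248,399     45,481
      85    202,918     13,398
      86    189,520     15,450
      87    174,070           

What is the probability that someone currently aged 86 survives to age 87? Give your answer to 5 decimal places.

The conditional survival probability is l_87/l_86 = 174,070/189,520 = 0.918478.

0.91848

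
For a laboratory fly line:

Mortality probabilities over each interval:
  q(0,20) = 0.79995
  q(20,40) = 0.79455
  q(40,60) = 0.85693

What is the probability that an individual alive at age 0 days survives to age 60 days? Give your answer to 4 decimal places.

Survival from 0 to 60 is the product of surviving each interval: (1 − 0.79995) × (1 − 0.79455) × (1 − 0.85693).
= 0.20005 × 0.20545 × 0.14307 = 0.005880.

0.0059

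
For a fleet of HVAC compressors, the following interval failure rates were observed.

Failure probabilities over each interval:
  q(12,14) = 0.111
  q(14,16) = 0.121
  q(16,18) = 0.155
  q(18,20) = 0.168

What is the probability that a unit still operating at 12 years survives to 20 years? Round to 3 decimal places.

0.549

Survival from 12 to 20 is the product of surviving each interval: (1 − 0.111) × (1 − 0.121) × (1 − 0.155) × (1 − 0.168).
= 0.889 × 0.879 × 0.845 × 0.832 = 0.549377.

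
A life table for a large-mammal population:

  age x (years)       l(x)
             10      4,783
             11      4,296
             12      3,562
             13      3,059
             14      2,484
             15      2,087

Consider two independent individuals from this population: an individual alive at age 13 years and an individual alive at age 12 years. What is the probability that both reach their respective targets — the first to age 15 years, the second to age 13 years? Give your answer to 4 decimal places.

p₁ = l(15)/l(13) = 2,087/3,059 = 0.682249; p₂ = l(13)/l(12) = 3,059/3,562 = 0.858787.
P(both) = p₁ × p₂ = 0.682249 × 0.858787 = 0.585907.

0.5859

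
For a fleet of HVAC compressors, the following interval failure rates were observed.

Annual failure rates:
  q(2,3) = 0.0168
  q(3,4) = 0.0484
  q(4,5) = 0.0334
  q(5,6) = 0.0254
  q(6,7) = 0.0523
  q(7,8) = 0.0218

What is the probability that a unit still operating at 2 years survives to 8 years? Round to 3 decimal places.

The overall survival probability is (1 − 0.0168) × (1 − 0.0484) × (1 − 0.0334) × (1 − 0.0254) × (1 − 0.0523) × (1 − 0.0218).
= 0.9832 × 0.9516 × 0.9666 × 0.9746 × 0.9477 × 0.9782 = 0.817087.

0.817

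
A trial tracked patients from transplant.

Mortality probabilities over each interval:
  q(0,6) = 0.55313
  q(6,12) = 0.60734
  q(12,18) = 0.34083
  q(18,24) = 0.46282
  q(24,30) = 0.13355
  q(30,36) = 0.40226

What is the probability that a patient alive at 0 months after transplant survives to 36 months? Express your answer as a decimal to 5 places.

0.03218

The overall survival probability is (1 − 0.55313) × (1 − 0.60734) × (1 − 0.34083) × (1 − 0.46282) × (1 − 0.13355) × (1 − 0.40226).
= 0.44687 × 0.39266 × 0.65917 × 0.53718 × 0.86645 × 0.59774 = 0.032179.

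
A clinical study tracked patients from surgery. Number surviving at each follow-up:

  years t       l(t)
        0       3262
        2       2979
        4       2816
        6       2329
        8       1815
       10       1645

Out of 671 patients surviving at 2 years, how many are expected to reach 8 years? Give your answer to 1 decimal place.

The relevant probability is 1815/2979 = 0.609265.
Expected number = 671 × 0.609265 = 408.8.

408.8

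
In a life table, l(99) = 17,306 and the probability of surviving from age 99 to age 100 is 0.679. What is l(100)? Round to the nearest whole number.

11751

l(100) = l(99) × p = 17,306 × 0.679 = 11751.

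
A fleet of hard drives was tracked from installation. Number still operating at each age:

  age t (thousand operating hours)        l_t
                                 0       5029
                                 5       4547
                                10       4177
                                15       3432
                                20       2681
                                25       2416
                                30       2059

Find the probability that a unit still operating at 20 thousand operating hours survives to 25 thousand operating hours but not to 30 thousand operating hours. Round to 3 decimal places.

0.133

This is the probability of reaching 25 but not 30, conditional on being operational at 20: (l_25 − l_30) / l_20.
= (2416 − 2059) / 2681 = 357 / 2681 = 0.133159.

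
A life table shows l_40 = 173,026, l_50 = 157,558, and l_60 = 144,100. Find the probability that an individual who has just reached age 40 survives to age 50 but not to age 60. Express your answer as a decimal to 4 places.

0.0778

We want 10|10q40 = (l_50 − l_60)/l_40.
This is the probability of reaching 50 but not 60, conditional on being alive at 40: (l_50 − l_60) / l_40.
= (157,558 − 144,100) / 173,026 = 13,458 / 173,026 = 0.077780.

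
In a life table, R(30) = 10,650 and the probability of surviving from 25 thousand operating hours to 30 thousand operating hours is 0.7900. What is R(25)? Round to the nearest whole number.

13481

R(25) = R(30) / p = 10,650 / 0.7900 = 13481.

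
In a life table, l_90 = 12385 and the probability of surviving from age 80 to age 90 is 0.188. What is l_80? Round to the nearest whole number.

l_80 = l_90 / p = 12385 / 0.188 = 65878.

65878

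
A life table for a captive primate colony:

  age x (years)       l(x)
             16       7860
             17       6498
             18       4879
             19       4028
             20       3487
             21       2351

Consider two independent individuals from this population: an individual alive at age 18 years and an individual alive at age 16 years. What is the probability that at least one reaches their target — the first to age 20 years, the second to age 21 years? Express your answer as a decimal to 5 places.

p₁ = l(20)/l(18) = 3487/4879 = 0.714696; p₂ = l(21)/l(16) = 2351/7860 = 0.299109.
P(at least one) = 1 − (1−p₁)(1−p₂) = 1 − 0.285304 × 0.700891 = 0.800033.

0.80003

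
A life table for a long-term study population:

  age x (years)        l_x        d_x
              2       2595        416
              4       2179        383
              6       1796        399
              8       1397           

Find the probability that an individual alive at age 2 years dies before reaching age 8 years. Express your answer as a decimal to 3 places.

P(die before 8 | alive at 2) = 1 − l_8/l_2 = 1 − 1397/2595 = (1198)/2595 = 0.461657.

0.462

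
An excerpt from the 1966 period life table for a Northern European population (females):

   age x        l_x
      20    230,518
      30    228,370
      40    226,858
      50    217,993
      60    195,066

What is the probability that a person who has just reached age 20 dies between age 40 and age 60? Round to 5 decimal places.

We want 20|20q20 = (l_40 − l_60)/l_20.
This is the probability of reaching 40 but not 60, conditional on being alive at 20: (l_40 − l_60) / l_20.
= (226,858 − 195,066) / 230,518 = 31,792 / 230,518 = 0.137915.

0.13792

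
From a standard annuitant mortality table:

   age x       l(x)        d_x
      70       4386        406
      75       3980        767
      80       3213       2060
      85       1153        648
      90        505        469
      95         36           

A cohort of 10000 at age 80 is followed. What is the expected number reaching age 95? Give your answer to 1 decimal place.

112.0

The relevant probability is 36/3213 = 0.011204.
Expected number = 10000 × 0.011204 = 112.0.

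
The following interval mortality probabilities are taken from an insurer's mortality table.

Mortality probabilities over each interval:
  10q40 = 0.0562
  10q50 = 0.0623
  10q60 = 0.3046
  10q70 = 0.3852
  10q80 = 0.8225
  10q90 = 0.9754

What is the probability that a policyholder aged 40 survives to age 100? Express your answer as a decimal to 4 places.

0.0017

The overall survival probability is (1 − 0.0562) × (1 − 0.0623) × (1 − 0.3046) × (1 − 0.3852) × (1 − 0.8225) × (1 − 0.9754).
= 0.9438 × 0.9377 × 0.6954 × 0.6148 × 0.1775 × 0.0246 = 0.001652.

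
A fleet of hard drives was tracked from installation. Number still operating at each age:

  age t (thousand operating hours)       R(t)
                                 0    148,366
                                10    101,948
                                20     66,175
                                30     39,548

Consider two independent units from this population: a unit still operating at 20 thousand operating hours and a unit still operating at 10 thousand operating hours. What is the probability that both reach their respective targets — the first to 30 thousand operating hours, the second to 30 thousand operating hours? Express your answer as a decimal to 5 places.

p₁ = R(30)/R(20) = 39,548/66,175 = 0.597628; p₂ = R(30)/R(10) = 39,548/101,948 = 0.387923.
P(both) = p₁ × p₂ = 0.597628 × 0.387923 = 0.231834.

0.23183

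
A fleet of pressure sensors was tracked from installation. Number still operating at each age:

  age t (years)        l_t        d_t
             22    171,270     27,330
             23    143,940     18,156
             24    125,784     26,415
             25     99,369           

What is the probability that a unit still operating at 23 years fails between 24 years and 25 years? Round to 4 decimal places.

This is the probability of reaching 24 but not 25, conditional on being operational at 23: (l_24 − l_25) / l_23.
= (125,784 − 99,369) / 143,940 = 26,415 / 143,940 = 0.183514.

0.1835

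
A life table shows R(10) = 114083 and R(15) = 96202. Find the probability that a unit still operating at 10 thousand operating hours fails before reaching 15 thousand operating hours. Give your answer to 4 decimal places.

P(fail before 15 | operational at 10) = 1 − R(15)/R(10) = 1 − 96202/114083 = (17881)/114083 = 0.156737.

0.1567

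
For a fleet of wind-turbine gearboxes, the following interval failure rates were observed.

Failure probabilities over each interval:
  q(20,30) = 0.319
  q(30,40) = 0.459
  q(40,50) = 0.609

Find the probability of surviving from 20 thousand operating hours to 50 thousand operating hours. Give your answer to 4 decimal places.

0.1441

Survival from 20 to 50 is the product of surviving each interval: (1 − 0.319) × (1 − 0.459) × (1 − 0.609).
= 0.681 × 0.541 × 0.391 = 0.144053.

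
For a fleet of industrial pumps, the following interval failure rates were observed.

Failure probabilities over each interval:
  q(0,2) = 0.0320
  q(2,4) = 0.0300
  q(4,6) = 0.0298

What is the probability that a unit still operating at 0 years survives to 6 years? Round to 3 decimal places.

The overall survival probability is (1 − 0.0320) × (1 − 0.0300) × (1 − 0.0298).
= 0.9680 × 0.9700 × 0.9702 = 0.910979.

0.911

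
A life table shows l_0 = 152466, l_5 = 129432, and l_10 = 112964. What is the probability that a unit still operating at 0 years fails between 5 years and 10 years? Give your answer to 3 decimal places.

0.108

This is the probability of reaching 5 but not 10, conditional on being operational at 0: (l_5 − l_10) / l_0.
= (129432 − 112964) / 152466 = 16468 / 152466 = 0.108011.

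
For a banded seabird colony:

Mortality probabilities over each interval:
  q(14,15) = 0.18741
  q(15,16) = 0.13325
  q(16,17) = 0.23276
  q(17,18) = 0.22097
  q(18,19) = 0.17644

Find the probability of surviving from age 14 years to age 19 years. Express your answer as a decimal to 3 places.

0.347

Survival from 14 to 19 is the product of surviving each interval: (1 − 0.18741) × (1 − 0.13325) × (1 − 0.23276) × (1 − 0.22097) × (1 − 0.17644).
= 0.81259 × 0.86675 × 0.76724 × 0.77903 × 0.82356 = 0.346694.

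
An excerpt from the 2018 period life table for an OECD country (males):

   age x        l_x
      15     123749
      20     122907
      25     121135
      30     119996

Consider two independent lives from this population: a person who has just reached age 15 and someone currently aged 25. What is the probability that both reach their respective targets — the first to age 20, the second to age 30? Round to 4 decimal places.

0.9839

p₁ = l_20/l_15 = 122907/123749 = 0.993196; p₂ = l_30/l_25 = 119996/121135 = 0.990597.
P(both) = p₁ × p₂ = 0.993196 × 0.990597 = 0.983857.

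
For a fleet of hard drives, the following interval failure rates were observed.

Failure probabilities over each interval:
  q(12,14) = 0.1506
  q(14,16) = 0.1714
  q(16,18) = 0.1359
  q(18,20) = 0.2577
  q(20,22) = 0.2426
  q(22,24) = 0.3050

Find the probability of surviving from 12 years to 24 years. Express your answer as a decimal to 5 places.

0.23764

Chaining the interval survival probabilities: (1 − 0.1506) × (1 − 0.1714) × (1 − 0.1359) × (1 − 0.2577) × (1 − 0.2426) × (1 − 0.3050).
= 0.8494 × 0.8286 × 0.8641 × 0.7423 × 0.7574 × 0.6950 = 0.237635.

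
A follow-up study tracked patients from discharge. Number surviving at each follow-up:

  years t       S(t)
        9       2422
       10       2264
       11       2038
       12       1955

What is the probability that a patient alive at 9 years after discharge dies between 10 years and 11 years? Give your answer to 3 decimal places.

This is the probability of reaching 10 but not 11, conditional on being alive at 9: (S(10) − S(11)) / S(9).
= (2264 − 2038) / 2422 = 226 / 2422 = 0.093311.

0.093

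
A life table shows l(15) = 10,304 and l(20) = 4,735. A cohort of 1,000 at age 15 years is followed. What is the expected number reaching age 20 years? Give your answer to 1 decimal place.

459.5

The relevant probability is 4,735/10,304 = 0.459530.
Expected number = 1,000 × 0.459530 = 459.5.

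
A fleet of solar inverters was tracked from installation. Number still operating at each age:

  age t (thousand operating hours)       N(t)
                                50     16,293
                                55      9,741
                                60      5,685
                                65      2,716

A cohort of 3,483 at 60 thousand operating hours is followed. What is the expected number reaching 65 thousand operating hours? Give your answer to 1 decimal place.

1664.0

The relevant probability is 2,716/5,685 = 0.477748.
Expected number = 3,483 × 0.477748 = 1664.0.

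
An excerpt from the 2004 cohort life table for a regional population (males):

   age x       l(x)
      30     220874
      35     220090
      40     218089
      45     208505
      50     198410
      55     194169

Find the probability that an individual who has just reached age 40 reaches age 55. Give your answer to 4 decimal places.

0.8903

The conditional survival probability is l(55)/l(40) = 194169/218089 = 0.890320.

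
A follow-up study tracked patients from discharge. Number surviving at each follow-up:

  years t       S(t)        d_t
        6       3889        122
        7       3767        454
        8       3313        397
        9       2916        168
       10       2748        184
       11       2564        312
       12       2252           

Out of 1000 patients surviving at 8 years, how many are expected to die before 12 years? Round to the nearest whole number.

The relevant probability is 1 − 2252/3313 = 0.320254.
Expected number = 1000 × 0.320254 = 320.

320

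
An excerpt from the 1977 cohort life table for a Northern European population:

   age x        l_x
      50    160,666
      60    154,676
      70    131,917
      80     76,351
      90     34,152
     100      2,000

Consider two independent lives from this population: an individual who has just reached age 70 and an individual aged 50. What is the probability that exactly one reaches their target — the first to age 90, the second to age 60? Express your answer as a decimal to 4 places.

0.7231

p₁ = l_90/l_70 = 34,152/131,917 = 0.258890; p₂ = l_60/l_50 = 154,676/160,666 = 0.962718.
P(exactly one) = p₁(1−p₂) + (1−p₁)p₂ = 0.009652 + 0.713480 = 0.723132.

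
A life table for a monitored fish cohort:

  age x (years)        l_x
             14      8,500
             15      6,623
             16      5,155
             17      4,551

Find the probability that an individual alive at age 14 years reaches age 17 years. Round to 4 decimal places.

The conditional survival probability is l_17/l_14 = 4,551/8,500 = 0.535412.

0.5354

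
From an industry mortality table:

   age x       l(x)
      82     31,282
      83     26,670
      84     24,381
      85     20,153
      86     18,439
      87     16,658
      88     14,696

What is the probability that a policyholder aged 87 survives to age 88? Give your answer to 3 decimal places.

0.882

The conditional survival probability is l(88)/l(87) = 14,696/16,658 = 0.882219.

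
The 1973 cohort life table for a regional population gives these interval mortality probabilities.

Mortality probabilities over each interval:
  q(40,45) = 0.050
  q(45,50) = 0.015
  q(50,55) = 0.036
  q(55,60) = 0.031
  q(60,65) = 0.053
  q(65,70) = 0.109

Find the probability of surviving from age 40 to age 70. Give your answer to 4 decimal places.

0.7375

The overall survival probability is (1 − 0.050) × (1 − 0.015) × (1 − 0.036) × (1 − 0.031) × (1 − 0.053) × (1 − 0.109).
= 0.950 × 0.985 × 0.964 × 0.969 × 0.947 × 0.891 = 0.737545.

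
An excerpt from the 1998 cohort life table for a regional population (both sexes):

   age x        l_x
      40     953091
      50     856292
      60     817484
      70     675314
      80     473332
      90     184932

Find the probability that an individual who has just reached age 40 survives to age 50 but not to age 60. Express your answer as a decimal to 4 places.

This is the probability of reaching 50 but not 60, conditional on being alive at 40: (l_50 − l_60) / l_40.
= (856292 − 817484) / 953091 = 38808 / 953091 = 0.040718.

0.0407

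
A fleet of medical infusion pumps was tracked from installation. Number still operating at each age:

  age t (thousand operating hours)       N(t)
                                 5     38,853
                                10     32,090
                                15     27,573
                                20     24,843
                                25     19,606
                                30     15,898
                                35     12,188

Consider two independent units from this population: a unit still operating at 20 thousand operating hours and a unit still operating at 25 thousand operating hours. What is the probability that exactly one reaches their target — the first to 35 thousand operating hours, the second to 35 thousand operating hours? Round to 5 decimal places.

p₁ = N(35)/N(20) = 12,188/24,843 = 0.490601; p₂ = N(35)/N(25) = 12,188/19,606 = 0.621646.
P(exactly one) = p₁(1−p₂) + (1−p₁)p₂ = 0.185621 + 0.316666 = 0.502287.

0.50229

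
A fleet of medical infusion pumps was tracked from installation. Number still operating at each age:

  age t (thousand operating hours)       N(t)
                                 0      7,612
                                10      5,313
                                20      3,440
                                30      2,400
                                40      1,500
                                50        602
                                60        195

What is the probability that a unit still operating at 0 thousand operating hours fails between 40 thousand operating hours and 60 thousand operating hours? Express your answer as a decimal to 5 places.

This is the probability of reaching 40 but not 60, conditional on being operational at 0: (N(40) − N(60)) / N(0).
= (1,500 − 195) / 7,612 = 1,305 / 7,612 = 0.171440.

0.17144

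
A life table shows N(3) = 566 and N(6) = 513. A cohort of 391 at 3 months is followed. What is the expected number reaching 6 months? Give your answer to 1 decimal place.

354.4

The relevant probability is 513/566 = 0.906360.
Expected number = 391 × 0.906360 = 354.4.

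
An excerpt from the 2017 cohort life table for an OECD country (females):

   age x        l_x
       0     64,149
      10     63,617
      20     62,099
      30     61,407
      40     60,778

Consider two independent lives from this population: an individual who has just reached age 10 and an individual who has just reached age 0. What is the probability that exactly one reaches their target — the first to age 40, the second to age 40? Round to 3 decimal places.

p₁ = l_40/l_10 = 60,778/63,617 = 0.955374; p₂ = l_40/l_0 = 60,778/64,149 = 0.947450.
P(exactly one) = p₁(1−p₂) + (1−p₁)p₂ = 0.050205 + 0.042281 = 0.092486.

0.092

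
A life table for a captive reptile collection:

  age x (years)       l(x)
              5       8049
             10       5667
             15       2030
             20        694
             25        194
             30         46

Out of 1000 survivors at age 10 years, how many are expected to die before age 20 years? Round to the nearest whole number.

878

The relevant probability is 1 − 694/5667 = 0.877537.
Expected number = 1000 × 0.877537 = 878.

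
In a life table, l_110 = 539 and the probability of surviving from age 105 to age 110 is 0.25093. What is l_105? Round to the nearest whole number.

2148

l_105 = l_110 / p = 539 / 0.25093 = 2148.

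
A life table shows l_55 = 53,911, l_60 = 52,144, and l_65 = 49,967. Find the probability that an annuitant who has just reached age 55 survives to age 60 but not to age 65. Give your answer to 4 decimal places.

0.0404

We want 5|5q55 = (l_60 − l_65)/l_55.
This is the probability of reaching 60 but not 65, conditional on being alive at 55: (l_60 − l_65) / l_55.
= (52,144 − 49,967) / 53,911 = 2,177 / 53,911 = 0.040381.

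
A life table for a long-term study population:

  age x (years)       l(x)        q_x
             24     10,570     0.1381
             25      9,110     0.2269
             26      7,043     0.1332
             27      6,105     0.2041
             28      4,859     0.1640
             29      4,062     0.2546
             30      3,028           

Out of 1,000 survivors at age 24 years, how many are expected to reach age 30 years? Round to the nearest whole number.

The relevant probability is 3,028/10,570 = 0.286471.
Expected number = 1,000 × 0.286471 = 286.

286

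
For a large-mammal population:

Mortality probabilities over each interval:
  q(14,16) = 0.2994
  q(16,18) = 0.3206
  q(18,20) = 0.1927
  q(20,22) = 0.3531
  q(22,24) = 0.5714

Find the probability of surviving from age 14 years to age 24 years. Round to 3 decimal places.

0.107

Survival from 14 to 24 is the product of surviving each interval: (1 − 0.2994) × (1 − 0.3206) × (1 − 0.1927) × (1 − 0.3531) × (1 − 0.5714).
= 0.7006 × 0.6794 × 0.8073 × 0.6469 × 0.4286 = 0.106542.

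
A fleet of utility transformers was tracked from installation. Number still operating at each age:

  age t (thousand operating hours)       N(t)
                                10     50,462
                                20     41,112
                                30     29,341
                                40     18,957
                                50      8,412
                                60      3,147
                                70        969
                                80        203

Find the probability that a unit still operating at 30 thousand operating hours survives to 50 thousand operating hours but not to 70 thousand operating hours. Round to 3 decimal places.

This is the probability of reaching 50 but not 70, conditional on being operational at 30: (N(50) − N(70)) / N(30).
= (8,412 − 969) / 29,341 = 7,443 / 29,341 = 0.253672.

0.254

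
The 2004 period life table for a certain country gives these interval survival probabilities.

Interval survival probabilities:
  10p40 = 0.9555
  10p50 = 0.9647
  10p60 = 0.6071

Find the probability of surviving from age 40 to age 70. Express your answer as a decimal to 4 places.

30p40 = 0.9555 × 0.9647 × 0.6071.
= 0.559607.

0.5596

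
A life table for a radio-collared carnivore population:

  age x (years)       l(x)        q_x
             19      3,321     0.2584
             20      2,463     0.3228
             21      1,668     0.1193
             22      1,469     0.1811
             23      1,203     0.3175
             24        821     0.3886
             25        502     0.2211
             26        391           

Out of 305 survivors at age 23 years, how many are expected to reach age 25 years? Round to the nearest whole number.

The relevant probability is 502/1,203 = 0.417290.
Expected number = 305 × 0.417290 = 127.

127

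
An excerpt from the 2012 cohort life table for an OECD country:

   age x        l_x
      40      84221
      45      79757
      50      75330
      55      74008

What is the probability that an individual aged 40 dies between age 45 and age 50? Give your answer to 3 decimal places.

We want 5|5q40 = (l_45 − l_50)/l_40.
This is the probability of reaching 45 but not 50, conditional on being alive at 40: (l_45 − l_50) / l_40.
= (79757 − 75330) / 84221 = 4427 / 84221 = 0.052564.

0.053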